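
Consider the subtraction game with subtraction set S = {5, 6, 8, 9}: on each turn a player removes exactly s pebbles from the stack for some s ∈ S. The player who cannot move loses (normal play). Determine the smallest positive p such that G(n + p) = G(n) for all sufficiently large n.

n :  0  1  2  3  4  5  6  7  8  9 10 11 12 13 14 15 16 17 18 19 20 21 22 23 24 25 26 27 28 29
G :  0  0  0  0  0  1  1  1  1  1  2  2  2  2  0  0  0  0  0  1  1  1  1  1  2  2  2  2  0  0
G(n+14) = G(n) holds for n = 0,…,8 (a full window of length max(S) = 9), so the sequence is purely periodic with period 14.

14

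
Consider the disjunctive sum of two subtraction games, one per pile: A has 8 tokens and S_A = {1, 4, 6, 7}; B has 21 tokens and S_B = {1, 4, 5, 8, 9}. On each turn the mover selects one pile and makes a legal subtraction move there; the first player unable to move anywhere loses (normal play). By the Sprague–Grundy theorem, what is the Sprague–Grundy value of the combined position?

6

Pile A, S = {1, 4, 6, 7}:
G(0) = 0
G(1) = mex{0} = 1
G(2) = mex{1} = 0
G(3) = mex{0} = 1
G(4) = mex{1,0} = 2
G(5) = mex{2,1} = 0
G(6) = mex{0,0,0} = 1
G(7) = mex{1,1,1,0} = 2
G(8) = mex{2,2,0,1} = 3
G_A(8) = 3.
Pile B, S = {1, 4, 5, 8, 9}:
G(0) = 0
G(1) = mex{0} = 1
G(2) = mex{1} = 0
G(3) = mex{0} = 1
G(4) = mex{1,0} = 2
G(5) = mex{2,1,0} = 3
G(6) = mex{3,0,1} = 2
G(7) = mex{2,1,0} = 3
G(8) = mex{3,2,1,0} = 4
G(9) = mex{4,3,2,1,0} = 5
G(10) = mex{5,2,3,0,1} = 4
G(11) = mex{4,3,2,1,0} = 5
G(12) = mex{5,4,3,2,1} = 0
G(13) = mex{0,5,4,3,2} = 1
G(14) = mex{1,4,5,2,3} = 0
G(15) = mex{0,5,4,3,2} = 1
G(16) = mex{1,0,5,4,3} = 2
G(17) = mex{2,1,0,5,4} = 3
G(18) = mex{3,0,1,4,5} = 2
G(19) = mex{2,1,0,5,4} = 3
G(20) = mex{3,2,1,0,5} = 4
G(21) = mex{4,3,2,1,0} = 5
G_B(21) = 5.
Combined Grundy value = 3 ⊕ 5 = 6.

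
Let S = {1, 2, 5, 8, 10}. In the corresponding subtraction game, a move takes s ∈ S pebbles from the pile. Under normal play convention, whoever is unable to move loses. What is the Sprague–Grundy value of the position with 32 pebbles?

n :  0  1  2  3  4  5  6  7  8  9 10 11 12 13 14 15 16 17 18 19 20 21 22 23 24 25 26 27 28 29 30 31 32
G :  0  1  2  0  1  2  0  1  2  0  1  2  0  1  2  0  1  2  0  1  2  0  1  2  0  1  2  0  1  2  0  1  2

2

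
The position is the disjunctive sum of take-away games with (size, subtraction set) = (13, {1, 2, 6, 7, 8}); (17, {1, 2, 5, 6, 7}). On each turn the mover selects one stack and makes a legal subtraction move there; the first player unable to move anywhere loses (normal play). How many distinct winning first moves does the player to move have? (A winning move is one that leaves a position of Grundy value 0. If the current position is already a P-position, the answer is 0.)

3

Stack A, S = {1, 2, 6, 7, 8}:
G(0) = 0
G(1) = mex{0} = 1
G(2) = mex{1,0} = 2
G(3) = mex{2,1} = 0
G(4) = mex{0,2} = 1
G(5) = mex{1,0} = 2
G(6) = mex{2,1,0} = 3
G(7) = mex{3,2,1,0} = 4
G(8) = mex{4,3,2,1,0} = 5
G(9) = mex{5,4,0,2,1} = 3
G(10) = mex{3,5,1,0,2} = 4
G(11) = mex{4,3,2,1,0} = 5
G(12) = mex{5,4,3,2,1} = 0
G(13) = mex{0,5,4,3,2} = 1
G_A(13) = 1.
Stack B, S = {1, 2, 5, 6, 7}:
G(0) = 0
G(1) = mex{0} = 1
G(2) = mex{1,0} = 2
G(3) = mex{2,1} = 0
G(4) = mex{0,2} = 1
G(5) = mex{1,0,0} = 2
G(6) = mex{2,1,1,0} = 3
G(7) = mex{3,2,2,1,0} = 4
G(8) = mex{4,3,0,2,1} = 5
G(9) = mex{5,4,1,0,2} = 3
G(10) = mex{3,5,2,1,0} = 4
G(11) = mex{4,3,3,2,1} = 0
G(12) = mex{0,4,4,3,2} = 1
G(13) = mex{1,0,5,4,3} = 2
G(14) = mex{2,1,3,5,4} = 0
G(15) = mex{0,2,4,3,5} = 1
G(16) = mex{1,0,0,4,3} = 2
G(17) = mex{2,1,1,0,4} = 3
G_B(17) = 3.
Combined Grundy value = 1 ⊕ 3 = 2.
A winning move leaves total XOR = 0, i.e. changes one component's Grundy value g to g ⊕ X where X is the current total.
Stack A: need g' = 1⊕2 = 3. Options: 13−1→G=0, 13−2→G=5, 13−6→G=4, 13−7→G=3, 13−8→G=2. Hits: 1.
Stack B: need g' = 3⊕2 = 1. Options: 17−1→G=2, 17−2→G=1, 17−5→G=1, 17−6→G=0, 17−7→G=4. Hits: 2.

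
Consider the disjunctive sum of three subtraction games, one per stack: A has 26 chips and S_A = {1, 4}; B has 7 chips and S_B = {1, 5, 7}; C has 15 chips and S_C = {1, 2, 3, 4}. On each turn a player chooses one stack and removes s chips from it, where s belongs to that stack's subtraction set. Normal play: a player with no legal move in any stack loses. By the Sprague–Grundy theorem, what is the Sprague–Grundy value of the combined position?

Stack A, S = {1, 4}:
G(0) = 0
G(1) = mex{0} = 1
G(2) = mex{1} = 0
G(3) = mex{0} = 1
G(4) = mex{1,0} = 2
G(5) = mex{2,1} = 0
G(6) = mex{0,0} = 1
G(7) = mex{1,1} = 0
G(8) = mex{0,2} = 1
G(9) = mex{1,0} = 2
G(10) = mex{2,1} = 0
G(11) = mex{0,0} = 1
G(12) = mex{1,1} = 0
G(13) = mex{0,2} = 1
G(14) = mex{1,0} = 2
G(15) = mex{2,1} = 0
G(16) = mex{0,0} = 1
G(17) = mex{1,1} = 0
G(18) = mex{0,2} = 1
G(19) = mex{1,0} = 2
G(20) = mex{2,1} = 0
G(21) = mex{0,0} = 1
G(22) = mex{1,1} = 0
G(23) = mex{0,2} = 1
G(24) = mex{1,0} = 2
G(25) = mex{2,1} = 0
G(26) = mex{0,0} = 1
G_A(26) = 1.
Stack B, S = {1, 5, 7}:
G(0) = 0
G(1) = mex{0} = 1
G(2) = mex{1} = 0
G(3) = mex{0} = 1
G(4) = mex{1} = 0
G(5) = mex{0,0} = 1
G(6) = mex{1,1} = 0
G(7) = mex{0,0,0} = 1
G_B(7) = 1.
Stack C, S = {1, 2, 3, 4}:
G(0) = 0
G(1) = mex{0} = 1
G(2) = mex{1,0} = 2
G(3) = mex{2,1,0} = 3
G(4) = mex{3,2,1,0} = 4
G(5) = mex{4,3,2,1} = 0
G(6) = mex{0,4,3,2} = 1
G(7) = mex{1,0,4,3} = 2
G(8) = mex{2,1,0,4} = 3
G(9) = mex{3,2,1,0} = 4
G(10) = mex{4,3,2,1} = 0
G(11) = mex{0,4,3,2} = 1
G(12) = mex{1,0,4,3} = 2
G(13) = mex{2,1,0,4} = 3
G(14) = mex{3,2,1,0} = 4
G(15) = mex{4,3,2,1} = 0
G_C(15) = 0.
Combined Grundy value = 1 ⊕ 1 ⊕ 0 = 0.

0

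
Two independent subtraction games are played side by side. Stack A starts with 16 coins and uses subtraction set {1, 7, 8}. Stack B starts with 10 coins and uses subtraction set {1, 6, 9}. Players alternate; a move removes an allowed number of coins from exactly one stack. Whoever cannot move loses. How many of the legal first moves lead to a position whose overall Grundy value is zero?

Stack A, S = {1, 7, 8}:
n :  0  1  2  3  4  5  6  7  8  9 10 11 12 13 14 15 16
G :  0  1  0  1  0  1  0  1  2  3  2  3  2  3  2  0  1
G_A(16) = 1.
Stack B, S = {1, 6, 9}:
G(0) = 0
G(1) = mex{0} = 1
G(2) = mex{1} = 0
G(3) = mex{0} = 1
G(4) = mex{1} = 0
G(5) = mex{0} = 1
G(6) = mex{1,0} = 2
G(7) = mex{2,1} = 0
G(8) = mex{0,0} = 1
G(9) = mex{1,1,0} = 2
G(10) = mex{2,0,1} = 3
G_B(10) = 3.
Combined Grundy value = 1 ⊕ 3 = 2.
A winning move leaves total XOR = 0, i.e. changes one component's Grundy value g to g ⊕ X where X is the current total.
Stack A: need g' = 1⊕2 = 3. Options: 16−1→G=0, 16−7→G=3, 16−8→G=2. Hits: 1.
Stack B: need g' = 3⊕2 = 1. Options: 10−1→G=2, 10−6→G=0, 10−9→G=1. Hits: 1.

2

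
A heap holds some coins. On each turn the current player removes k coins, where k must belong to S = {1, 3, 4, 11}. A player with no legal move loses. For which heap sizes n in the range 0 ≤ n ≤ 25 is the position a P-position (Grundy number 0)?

G(0) = 0
G(1) = mex{0} = 1
G(2) = mex{1} = 0
G(3) = mex{0,0} = 1
G(4) = mex{1,1,0} = 2
G(5) = mex{2,0,1} = 3
G(6) = mex{3,1,0} = 2
G(7) = mex{2,2,1} = 0
G(8) = mex{0,3,2} = 1
G(9) = mex{1,2,3} = 0
G(10) = mex{0,0,2} = 1
G(11) = mex{1,1,0,0} = 2
G(12) = mex{2,0,1,1} = 3
G(13) = mex{3,1,0,0} = 2
G(14) = mex{2,2,1,1} = 0
G(15) = mex{0,3,2,2} = 1
G(16) = mex{1,2,3,3} = 0
G(17) = mex{0,0,2,2} = 1
G(18) = mex{1,1,0,0} = 2
G(19) = mex{2,0,1,1} = 3
G(20) = mex{3,1,0,0} = 2
G(21) = mex{2,2,1,1} = 0
G(22) = mex{0,3,2,2} = 1
G(23) = mex{1,2,3,3} = 0
G(24) = mex{0,0,2,2} = 1
G(25) = mex{1,1,0,0} = 2
P-positions are exactly the n with G(n) = 0.

0, 2, 7, 9, 14, 16, 21, 23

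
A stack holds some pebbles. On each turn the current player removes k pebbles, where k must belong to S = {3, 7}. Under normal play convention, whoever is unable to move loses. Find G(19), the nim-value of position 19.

n :  0  1  2  3  4  5  6  7  8  9 10 11 12 13 14 15 16 17 18 19
G :  0  0  0  1  1  1  0  2  2  1  0  0  0  1  1  1  0  2  2  1

1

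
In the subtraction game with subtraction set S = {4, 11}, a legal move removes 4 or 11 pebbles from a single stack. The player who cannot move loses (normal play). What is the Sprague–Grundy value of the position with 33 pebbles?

0

G(0) = 0
G(1) = mex{} = 0
G(2) = mex{} = 0
G(3) = mex{} = 0
G(4) = mex{0} = 1
G(5) = mex{0} = 1
G(6) = mex{0} = 1
G(7) = mex{0} = 1
G(8) = mex{1} = 0
G(9) = mex{1} = 0
G(10) = mex{1} = 0
G(11) = mex{1,0} = 2
G(12) = mex{0,0} = 1
G(13) = mex{0,0} = 1
G(14) = mex{0,0} = 1
G(15) = mex{2,1} = 0
G(16) = mex{1,1} = 0
G(17) = mex{1,1} = 0
G(18) = mex{1,1} = 0
G(19) = mex{0,0} = 1
G(20) = mex{0,0} = 1
G(21) = mex{0,0} = 1
G(22) = mex{0,2} = 1
G(23) = mex{1,1} = 0
G(24) = mex{1,1} = 0
G(25) = mex{1,1} = 0
G(26) = mex{1,0} = 2
G(27) = mex{0,0} = 1
G(28) = mex{0,0} = 1
G(29) = mex{0,0} = 1
G(30) = mex{2,1} = 0
G(31) = mex{1,1} = 0
G(32) = mex{1,1} = 0
G(33) = mex{1,1} = 0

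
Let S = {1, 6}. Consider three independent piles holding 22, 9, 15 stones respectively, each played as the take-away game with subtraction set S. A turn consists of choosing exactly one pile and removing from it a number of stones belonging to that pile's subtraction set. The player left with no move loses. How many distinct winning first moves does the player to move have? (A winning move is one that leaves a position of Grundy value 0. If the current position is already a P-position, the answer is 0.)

All piles use S = {1, 6}:
n :  0  1  2  3  4  5  6  7  8  9 10 11 12 13 14 15 16 17 18 19 20 21 22
G :  0  1  0  1  0  1  2  0  1  0  1  0  1  2  0  1  0  1  0  1  2  0  1
Pile A: G(22) = 1.
Pile B: G(9) = 0.
Pile C: G(15) = 1.
Combined Grundy value = 1 ⊕ 0 ⊕ 1 = 0.
A winning move leaves total XOR = 0, i.e. changes one component's Grundy value g to g ⊕ X where X is the current total.
Pile A: target g' = 1⊕0 = 1, but every legal move changes the Grundy value (mex property), so 0 moves.
Pile B: target g' = 0⊕0 = 0, but every legal move changes the Grundy value (mex property), so 0 moves.
Pile C: target g' = 1⊕0 = 1, but every legal move changes the Grundy value (mex property), so 0 moves.

0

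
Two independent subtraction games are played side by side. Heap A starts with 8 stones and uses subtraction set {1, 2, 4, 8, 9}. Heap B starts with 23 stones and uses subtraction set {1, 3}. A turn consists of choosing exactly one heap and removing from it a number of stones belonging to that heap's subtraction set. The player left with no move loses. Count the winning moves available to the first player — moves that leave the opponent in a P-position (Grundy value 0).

Heap A, S = {1, 2, 4, 8, 9}:
n : 0 1 2 3 4 5 6 7 8
G : 0 1 2 0 1 2 0 1 2
G_A(8) = 2.
Heap B, S = {1, 3}:
n :  0  1  2  3  4  5  6  7  8  9 10 11 12 13 14 15 16 17 18 19 20 21 22 23
G :  0  1  0  1  0  1  0  1  0  1  0  1  0  1  0  1  0  1  0  1  0  1  0  1
G_B(23) = 1.
Combined Grundy value = 2 ⊕ 1 = 3.
A winning move leaves total XOR = 0, i.e. changes one component's Grundy value g to g ⊕ X where X is the current total.
Heap A: need g' = 2⊕3 = 1. Options: 8−1→G=1, 8−2→G=0, 8−4→G=1, 8−8→G=0. Hits: 2.
Heap B: need g' = 1⊕3 = 2. Options: 23−1→G=0, 23−3→G=0. Hits: 0.

2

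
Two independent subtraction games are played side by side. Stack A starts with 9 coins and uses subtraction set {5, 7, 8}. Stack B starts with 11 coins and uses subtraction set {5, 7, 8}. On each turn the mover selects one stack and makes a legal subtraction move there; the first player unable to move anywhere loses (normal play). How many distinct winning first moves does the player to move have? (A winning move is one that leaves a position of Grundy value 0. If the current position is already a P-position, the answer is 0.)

Stack A, S = {5, 7, 8}:
G(0) = 0
G(1) = mex{} = 0
G(2) = mex{} = 0
G(3) = mex{} = 0
G(4) = mex{} = 0
G(5) = mex{0} = 1
G(6) = mex{0} = 1
G(7) = mex{0,0} = 1
G(8) = mex{0,0,0} = 1
G(9) = mex{0,0,0} = 1
G_A(9) = 1.
Stack B, S = {5, 7, 8}:
G(0) = 0
G(1) = mex{} = 0
G(2) = mex{} = 0
G(3) = mex{} = 0
G(4) = mex{} = 0
G(5) = mex{0} = 1
G(6) = mex{0} = 1
G(7) = mex{0,0} = 1
G(8) = mex{0,0,0} = 1
G(9) = mex{0,0,0} = 1
G(10) = mex{1,0,0} = 2
G(11) = mex{1,0,0} = 2
G_B(11) = 2.
Combined Grundy value = 1 ⊕ 2 = 3.
A winning move leaves total XOR = 0, i.e. changes one component's Grundy value g to g ⊕ X where X is the current total.
Stack A: need g' = 1⊕3 = 2. Options: 9−5→G=0, 9−7→G=0, 9−8→G=0. Hits: 0.
Stack B: need g' = 2⊕3 = 1. Options: 11−5→G=1, 11−7→G=0, 11−8→G=0. Hits: 1.

1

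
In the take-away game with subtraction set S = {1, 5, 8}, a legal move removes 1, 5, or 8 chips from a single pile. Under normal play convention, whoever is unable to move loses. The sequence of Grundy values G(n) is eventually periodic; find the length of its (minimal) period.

G(0) = 0
G(1) = mex{0} = 1
G(2) = mex{1} = 0
G(3) = mex{0} = 1
G(4) = mex{1} = 0
G(5) = mex{0,0} = 1
G(6) = mex{1,1} = 0
G(7) = mex{0,0} = 1
G(8) = mex{1,1,0} = 2
G(9) = mex{2,0,1} = 3
G(10) = mex{3,1,0} = 2
G(11) = mex{2,0,1} = 3
G(12) = mex{3,1,0} = 2
G(13) = mex{2,2,1} = 0
G(14) = mex{0,3,0} = 1
G(15) = mex{1,2,1} = 0
G(16) = mex{0,3,2} = 1
G(17) = mex{1,2,3} = 0
G(18) = mex{0,0,2} = 1
G(19) = mex{1,1,3} = 0
G(20) = mex{0,0,2} = 1
G(21) = mex{1,1,0} = 2
G(22) = mex{2,0,1} = 3
G(23) = mex{3,1,0} = 2
G(24) = mex{2,0,1} = 3
G(25) = mex{3,1,0} = 2
G(26) = mex{2,2,1} = 0
G(27) = mex{0,3,0} = 1
G(n+13) = G(n) holds for n = 0,…,7 (a full window of length max(S) = 8), so the sequence is purely periodic with period 13.

13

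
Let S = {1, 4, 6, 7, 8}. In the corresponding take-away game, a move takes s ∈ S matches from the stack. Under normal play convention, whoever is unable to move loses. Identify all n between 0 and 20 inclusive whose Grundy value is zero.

G(0) = 0
G(1) = mex{0} = 1
G(2) = mex{1} = 0
G(3) = mex{0} = 1
G(4) = mex{1,0} = 2
G(5) = mex{2,1} = 0
G(6) = mex{0,0,0} = 1
G(7) = mex{1,1,1,0} = 2
G(8) = mex{2,2,0,1,0} = 3
G(9) = mex{3,0,1,0,1} = 2
G(10) = mex{2,1,2,1,0} = 3
G(11) = mex{3,2,0,2,1} = 4
G(12) = mex{4,3,1,0,2} = 5
G(13) = mex{5,2,2,1,0} = 3
G(14) = mex{3,3,3,2,1} = 0
G(15) = mex{0,4,2,3,2} = 1
G(16) = mex{1,5,3,2,3} = 0
G(17) = mex{0,3,4,3,2} = 1
G(18) = mex{1,0,5,4,3} = 2
G(19) = mex{2,1,3,5,4} = 0
G(20) = mex{0,0,0,3,5} = 1
P-positions are exactly the n with G(n) = 0.

0, 2, 5, 14, 16, 19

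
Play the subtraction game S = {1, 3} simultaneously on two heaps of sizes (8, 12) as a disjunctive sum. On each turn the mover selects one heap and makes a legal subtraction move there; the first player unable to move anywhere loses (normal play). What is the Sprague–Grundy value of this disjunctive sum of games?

0

All heaps use S = {1, 3}:
G(0) = 0
G(1) = mex{0} = 1
G(2) = mex{1} = 0
G(3) = mex{0,0} = 1
G(4) = mex{1,1} = 0
G(5) = mex{0,0} = 1
G(6) = mex{1,1} = 0
G(7) = mex{0,0} = 1
G(8) = mex{1,1} = 0
G(9) = mex{0,0} = 1
G(10) = mex{1,1} = 0
G(11) = mex{0,0} = 1
G(12) = mex{1,1} = 0
Heap A: G(8) = 0.
Heap B: G(12) = 0.
Combined Grundy value = 0 ⊕ 0 = 0.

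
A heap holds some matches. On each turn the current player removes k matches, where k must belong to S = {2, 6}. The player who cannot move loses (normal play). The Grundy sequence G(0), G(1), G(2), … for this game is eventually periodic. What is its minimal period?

n :  0  1  2  3  4  5  6  7  8  9 10 11 12 13 14
G :  0  0  1  1  0  0  1  1  0  0  1  1  0  0  1
G(n+4) = G(n) holds for n = 0,…,5 (a full window of length max(S) = 6), so the sequence is purely periodic with period 4.

4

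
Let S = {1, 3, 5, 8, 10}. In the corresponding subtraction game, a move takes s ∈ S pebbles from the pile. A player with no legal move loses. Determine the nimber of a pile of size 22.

G(0) = 0
G(1) = mex{0} = 1
G(2) = mex{1} = 0
G(3) = mex{0,0} = 1
G(4) = mex{1,1} = 0
G(5) = mex{0,0,0} = 1
G(6) = mex{1,1,1} = 0
G(7) = mex{0,0,0} = 1
G(8) = mex{1,1,1,0} = 2
G(9) = mex{2,0,0,1} = 3
G(10) = mex{3,1,1,0,0} = 2
G(11) = mex{2,2,0,1,1} = 3
G(12) = mex{3,3,1,0,0} = 2
G(13) = mex{2,2,2,1,1} = 0
G(14) = mex{0,3,3,0,0} = 1
G(15) = mex{1,2,2,1,1} = 0
G(16) = mex{0,0,3,2,0} = 1
G(17) = mex{1,1,2,3,1} = 0
G(18) = mex{0,0,0,2,2} = 1
G(19) = mex{1,1,1,3,3} = 0
G(20) = mex{0,0,0,2,2} = 1
G(21) = mex{1,1,1,0,3} = 2
G(22) = mex{2,0,0,1,2} = 3

3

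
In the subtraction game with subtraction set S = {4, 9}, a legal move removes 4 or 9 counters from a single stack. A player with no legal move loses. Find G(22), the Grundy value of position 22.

2

G(0) = 0
G(1) = mex{} = 0
G(2) = mex{} = 0
G(3) = mex{} = 0
G(4) = mex{0} = 1
G(5) = mex{0} = 1
G(6) = mex{0} = 1
G(7) = mex{0} = 1
G(8) = mex{1} = 0
G(9) = mex{1,0} = 2
G(10) = mex{1,0} = 2
G(11) = mex{1,0} = 2
G(12) = mex{0,0} = 1
G(13) = mex{2,1} = 0
G(14) = mex{2,1} = 0
G(15) = mex{2,1} = 0
G(16) = mex{1,1} = 0
G(17) = mex{0,0} = 1
G(18) = mex{0,2} = 1
G(19) = mex{0,2} = 1
G(20) = mex{0,2} = 1
G(21) = mex{1,1} = 0
G(22) = mex{1,0} = 2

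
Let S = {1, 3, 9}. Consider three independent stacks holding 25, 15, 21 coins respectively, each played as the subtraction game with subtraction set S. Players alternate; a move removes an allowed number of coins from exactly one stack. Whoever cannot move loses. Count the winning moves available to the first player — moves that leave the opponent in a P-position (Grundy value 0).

All stacks use S = {1, 3, 9}:
n :  0  1  2  3  4  5  6  7  8  9 10 11 12 13 14 15 16 17 18 19 20 21 22 23 24 25
G :  0  1  0  1  0  1  0  1  0  1  0  1  0  1  0  1  0  1  0  1  0  1  0  1  0  1
Stack A: G(25) = 1.
Stack B: G(15) = 1.
Stack C: G(21) = 1.
Combined Grundy value = 1 ⊕ 1 ⊕ 1 = 1.
A winning move leaves total XOR = 0, i.e. changes one component's Grundy value g to g ⊕ X where X is the current total.
Stack A: need g' = 1⊕1 = 0. Options: 25−1→G=0, 25−3→G=0, 25−9→G=0. Hits: 3.
Stack B: need g' = 1⊕1 = 0. Options: 15−1→G=0, 15−3→G=0, 15−9→G=0. Hits: 3.
Stack C: need g' = 1⊕1 = 0. Options: 21−1→G=0, 21−3→G=0, 21−9→G=0. Hits: 3.

9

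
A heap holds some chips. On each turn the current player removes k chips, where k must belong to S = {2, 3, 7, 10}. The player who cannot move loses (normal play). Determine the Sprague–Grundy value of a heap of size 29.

G(0) = 0
G(1) = mex{} = 0
G(2) = mex{0} = 1
G(3) = mex{0,0} = 1
G(4) = mex{1,0} = 2
G(5) = mex{1,1} = 0
G(6) = mex{2,1} = 0
G(7) = mex{0,2,0} = 1
G(8) = mex{0,0,0} = 1
G(9) = mex{1,0,1} = 2
G(10) = mex{1,1,1,0} = 2
G(11) = mex{2,1,2,0} = 3
G(12) = mex{2,2,0,1} = 3
G(13) = mex{3,2,0,1} = 4
G(14) = mex{3,3,1,2} = 0
G(15) = mex{4,3,1,0} = 2
G(16) = mex{0,4,2,0} = 1
G(17) = mex{2,0,2,1} = 3
G(18) = mex{1,2,3,1} = 0
G(19) = mex{3,1,3,2} = 0
G(20) = mex{0,3,4,2} = 1
G(21) = mex{0,0,0,3} = 1
G(22) = mex{1,0,2,3} = 4
G(23) = mex{1,1,1,4} = 0
G(24) = mex{4,1,3,0} = 2
G(25) = mex{0,4,0,2} = 1
G(26) = mex{2,0,0,1} = 3
G(27) = mex{1,2,1,3} = 0
G(28) = mex{3,1,1,0} = 2
G(29) = mex{0,3,4,0} = 1

1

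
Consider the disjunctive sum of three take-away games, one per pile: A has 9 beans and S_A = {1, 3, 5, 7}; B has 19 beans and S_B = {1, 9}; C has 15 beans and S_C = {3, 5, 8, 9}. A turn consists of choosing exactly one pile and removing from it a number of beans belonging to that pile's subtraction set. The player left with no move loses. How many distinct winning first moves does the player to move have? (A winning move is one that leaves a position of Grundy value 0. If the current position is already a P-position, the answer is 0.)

7

Pile A, S = {1, 3, 5, 7}:
n : 0 1 2 3 4 5 6 7 8 9
G : 0 1 0 1 0 1 0 1 0 1
G_A(9) = 1.
Pile B, S = {1, 9}:
n :  0  1  2  3  4  5  6  7  8  9 10 11 12 13 14 15 16 17 18 19
G :  0  1  0  1  0  1  0  1  0  1  0  1  0  1  0  1  0  1  0  1
G_B(19) = 1.
Pile C, S = {3, 5, 8, 9}:
G(0) = 0
G(1) = mex{} = 0
G(2) = mex{} = 0
G(3) = mex{0} = 1
G(4) = mex{0} = 1
G(5) = mex{0,0} = 1
G(6) = mex{1,0} = 2
G(7) = mex{1,0} = 2
G(8) = mex{1,1,0} = 2
G(9) = mex{2,1,0,0} = 3
G(10) = mex{2,1,0,0} = 3
G(11) = mex{2,2,1,0} = 3
G(12) = mex{3,2,1,1} = 0
G(13) = mex{3,2,1,1} = 0
G(14) = mex{3,3,2,1} = 0
G(15) = mex{0,3,2,2} = 1
G_C(15) = 1.
Combined Grundy value = 1 ⊕ 1 ⊕ 1 = 1.
A winning move leaves total XOR = 0, i.e. changes one component's Grundy value g to g ⊕ X where X is the current total.
Pile A: need g' = 1⊕1 = 0. Options: 9−1→G=0, 9−3→G=0, 9−5→G=0, 9−7→G=0. Hits: 4.
Pile B: need g' = 1⊕1 = 0. Options: 19−1→G=0, 19−9→G=0. Hits: 2.
Pile C: need g' = 1⊕1 = 0. Options: 15−3→G=0, 15−5→G=3, 15−8→G=2, 15−9→G=2. Hits: 1.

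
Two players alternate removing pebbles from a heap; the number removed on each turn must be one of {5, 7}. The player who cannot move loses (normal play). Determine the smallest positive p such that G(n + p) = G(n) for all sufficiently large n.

12

n :  0  1  2  3  4  5  6  7  8  9 10 11 12 13 14 15 16 17 18 19 20 21 22 23 24 25
G :  0  0  0  0  0  1  1  1  1  1  2  2  0  0  0  0  0  1  1  1  1  1  2  2  0  0
G(n+12) = G(n) holds for n = 0,…,6 (a full window of length max(S) = 7), so the sequence is purely periodic with period 12.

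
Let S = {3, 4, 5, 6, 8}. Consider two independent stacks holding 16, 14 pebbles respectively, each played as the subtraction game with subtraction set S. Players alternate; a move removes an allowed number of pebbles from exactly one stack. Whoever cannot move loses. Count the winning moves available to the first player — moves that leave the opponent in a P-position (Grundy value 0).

0

All stacks use S = {3, 4, 5, 6, 8}:
n :  0  1  2  3  4  5  6  7  8  9 10 11 12 13 14 15 16
G :  0  0  0  1  1  1  2  2  2  3  3  0  0  0  1  1  1
Stack A: G(16) = 1.
Stack B: G(14) = 1.
Combined Grundy value = 1 ⊕ 1 = 0.
A winning move leaves total XOR = 0, i.e. changes one component's Grundy value g to g ⊕ X where X is the current total.
Stack A: target g' = 1⊕0 = 1, but every legal move changes the Grundy value (mex property), so 0 moves.
Stack B: target g' = 1⊕0 = 1, but every legal move changes the Grundy value (mex property), so 0 moves.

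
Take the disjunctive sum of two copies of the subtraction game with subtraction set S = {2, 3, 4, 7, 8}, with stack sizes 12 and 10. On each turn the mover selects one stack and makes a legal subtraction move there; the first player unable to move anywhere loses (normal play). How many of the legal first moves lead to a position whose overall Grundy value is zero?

4

All stacks use S = {2, 3, 4, 7, 8}:
n :  0  1  2  3  4  5  6  7  8  9 10 11 12
G :  0  0  1  1  2  2  0  3  1  4  2  0  0
Stack A: G(12) = 0.
Stack B: G(10) = 2.
Combined Grundy value = 0 ⊕ 2 = 2.
A winning move leaves total XOR = 0, i.e. changes one component's Grundy value g to g ⊕ X where X is the current total.
Stack A: need g' = 0⊕2 = 2. Options: 12−2→G=2, 12−3→G=4, 12−4→G=1, 12−7→G=2, 12−8→G=2. Hits: 3.
Stack B: need g' = 2⊕2 = 0. Options: 10−2→G=1, 10−3→G=3, 10−4→G=0, 10−7→G=1, 10−8→G=1. Hits: 1.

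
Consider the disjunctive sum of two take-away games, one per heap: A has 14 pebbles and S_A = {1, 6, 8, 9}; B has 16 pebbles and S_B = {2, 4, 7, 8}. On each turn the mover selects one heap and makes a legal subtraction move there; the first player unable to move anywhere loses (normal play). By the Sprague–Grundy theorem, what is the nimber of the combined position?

Heap A, S = {1, 6, 8, 9}:
n :  0  1  2  3  4  5  6  7  8  9 10 11 12 13 14
G :  0  1  0  1  0  1  2  0  1  2  3  2  3  2  0
G_A(14) = 0.
Heap B, S = {2, 4, 7, 8}:
n :  0  1  2  3  4  5  6  7  8  9 10 11 12 13 14 15 16
G :  0  0  1  1  2  2  0  3  1  4  2  0  0  1  1  2  2
G_B(16) = 2.
Combined Grundy value = 0 ⊕ 2 = 2.

2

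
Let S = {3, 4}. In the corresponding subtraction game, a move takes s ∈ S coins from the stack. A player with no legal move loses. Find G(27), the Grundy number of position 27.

G(0) = 0
G(1) = mex{} = 0
G(2) = mex{} = 0
G(3) = mex{0} = 1
G(4) = mex{0,0} = 1
G(5) = mex{0,0} = 1
G(6) = mex{1,0} = 2
G(7) = mex{1,1} = 0
G(8) = mex{1,1} = 0
G(9) = mex{2,1} = 0
G(10) = mex{0,2} = 1
G(11) = mex{0,0} = 1
G(12) = mex{0,0} = 1
G(13) = mex{1,0} = 2
G(14) = mex{1,1} = 0
G(15) = mex{1,1} = 0
G(16) = mex{2,1} = 0
G(17) = mex{0,2} = 1
G(18) = mex{0,0} = 1
G(19) = mex{0,0} = 1
G(20) = mex{1,0} = 2
G(21) = mex{1,1} = 0
G(22) = mex{1,1} = 0
G(23) = mex{2,1} = 0
G(24) = mex{0,2} = 1
G(25) = mex{0,0} = 1
G(26) = mex{0,0} = 1
G(27) = mex{1,0} = 2

2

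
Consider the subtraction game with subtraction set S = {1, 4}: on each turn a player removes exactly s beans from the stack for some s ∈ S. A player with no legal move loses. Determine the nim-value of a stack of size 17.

0

n :  0  1  2  3  4  5  6  7  8  9 10 11 12 13 14 15 16 17
G :  0  1  0  1  2  0  1  0  1  2  0  1  0  1  2  0  1  0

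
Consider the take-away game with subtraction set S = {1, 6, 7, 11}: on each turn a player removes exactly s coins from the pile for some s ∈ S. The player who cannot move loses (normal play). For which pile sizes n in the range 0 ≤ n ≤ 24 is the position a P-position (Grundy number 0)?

0, 2, 4, 12, 14, 16, 24

G(0) = 0
G(1) = mex{0} = 1
G(2) = mex{1} = 0
G(3) = mex{0} = 1
G(4) = mex{1} = 0
G(5) = mex{0} = 1
G(6) = mex{1,0} = 2
G(7) = mex{2,1,0} = 3
G(8) = mex{3,0,1} = 2
G(9) = mex{2,1,0} = 3
G(10) = mex{3,0,1} = 2
G(11) = mex{2,1,0,0} = 3
G(12) = mex{3,2,1,1} = 0
G(13) = mex{0,3,2,0} = 1
G(14) = mex{1,2,3,1} = 0
G(15) = mex{0,3,2,0} = 1
G(16) = mex{1,2,3,1} = 0
G(17) = mex{0,3,2,2} = 1
G(18) = mex{1,0,3,3} = 2
G(19) = mex{2,1,0,2} = 3
G(20) = mex{3,0,1,3} = 2
G(21) = mex{2,1,0,2} = 3
G(22) = mex{3,0,1,3} = 2
G(23) = mex{2,1,0,0} = 3
G(24) = mex{3,2,1,1} = 0
P-positions are exactly the n with G(n) = 0.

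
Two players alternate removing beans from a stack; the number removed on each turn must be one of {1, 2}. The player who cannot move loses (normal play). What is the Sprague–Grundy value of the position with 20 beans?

G(0) = 0
G(1) = mex{0} = 1
G(2) = mex{1,0} = 2
G(3) = mex{2,1} = 0
G(4) = mex{0,2} = 1
G(5) = mex{1,0} = 2
G(6) = mex{2,1} = 0
G(7) = mex{0,2} = 1
G(8) = mex{1,0} = 2
G(9) = mex{2,1} = 0
G(10) = mex{0,2} = 1
G(11) = mex{1,0} = 2
G(12) = mex{2,1} = 0
G(13) = mex{0,2} = 1
G(14) = mex{1,0} = 2
G(15) = mex{2,1} = 0
G(16) = mex{0,2} = 1
G(17) = mex{1,0} = 2
G(18) = mex{2,1} = 0
G(19) = mex{0,2} = 1
G(20) = mex{1,0} = 2

2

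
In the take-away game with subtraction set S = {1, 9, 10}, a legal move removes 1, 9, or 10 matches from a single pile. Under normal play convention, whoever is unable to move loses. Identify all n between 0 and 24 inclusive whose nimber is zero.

0, 2, 4, 6, 8, 19, 21, 23

G(0) = 0
G(1) = mex{0} = 1
G(2) = mex{1} = 0
G(3) = mex{0} = 1
G(4) = mex{1} = 0
G(5) = mex{0} = 1
G(6) = mex{1} = 0
G(7) = mex{0} = 1
G(8) = mex{1} = 0
G(9) = mex{0,0} = 1
G(10) = mex{1,1,0} = 2
G(11) = mex{2,0,1} = 3
G(12) = mex{3,1,0} = 2
G(13) = mex{2,0,1} = 3
G(14) = mex{3,1,0} = 2
G(15) = mex{2,0,1} = 3
G(16) = mex{3,1,0} = 2
G(17) = mex{2,0,1} = 3
G(18) = mex{3,1,0} = 2
G(19) = mex{2,2,1} = 0
G(20) = mex{0,3,2} = 1
G(21) = mex{1,2,3} = 0
G(22) = mex{0,3,2} = 1
G(23) = mex{1,2,3} = 0
G(24) = mex{0,3,2} = 1
P-positions are exactly the n with G(n) = 0.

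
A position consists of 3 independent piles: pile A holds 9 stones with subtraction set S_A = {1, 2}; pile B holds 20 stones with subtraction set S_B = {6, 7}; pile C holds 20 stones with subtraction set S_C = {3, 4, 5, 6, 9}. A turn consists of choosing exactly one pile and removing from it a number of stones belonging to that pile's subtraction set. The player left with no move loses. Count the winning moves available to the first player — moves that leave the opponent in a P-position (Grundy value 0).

Pile A, S = {1, 2}:
n : 0 1 2 3 4 5 6 7 8 9
G : 0 1 2 0 1 2 0 1 2 0
G_A(9) = 0.
Pile B, S = {6, 7}:
G(0) = 0
G(1) = mex{} = 0
G(2) = mex{} = 0
G(3) = mex{} = 0
G(4) = mex{} = 0
G(5) = mex{} = 0
G(6) = mex{0} = 1
G(7) = mex{0,0} = 1
G(8) = mex{0,0} = 1
G(9) = mex{0,0} = 1
G(10) = mex{0,0} = 1
G(11) = mex{0,0} = 1
G(12) = mex{1,0} = 2
G(13) = mex{1,1} = 0
G(14) = mex{1,1} = 0
G(15) = mex{1,1} = 0
G(16) = mex{1,1} = 0
G(17) = mex{1,1} = 0
G(18) = mex{2,1} = 0
G(19) = mex{0,2} = 1
G(20) = mex{0,0} = 1
G_B(20) = 1.
Pile C, S = {3, 4, 5, 6, 9}:
G(0) = 0
G(1) = mex{} = 0
G(2) = mex{} = 0
G(3) = mex{0} = 1
G(4) = mex{0,0} = 1
G(5) = mex{0,0,0} = 1
G(6) = mex{1,0,0,0} = 2
G(7) = mex{1,1,0,0} = 2
G(8) = mex{1,1,1,0} = 2
G(9) = mex{2,1,1,1,0} = 3
G(10) = mex{2,2,1,1,0} = 3
G(11) = mex{2,2,2,1,0} = 3
G(12) = mex{3,2,2,2,1} = 0
G(13) = mex{3,3,2,2,1} = 0
G(14) = mex{3,3,3,2,1} = 0
G(15) = mex{0,3,3,3,2} = 1
G(16) = mex{0,0,3,3,2} = 1
G(17) = mex{0,0,0,3,2} = 1
G(18) = mex{1,0,0,0,3} = 2
G(19) = mex{1,1,0,0,3} = 2
G(20) = mex{1,1,1,0,3} = 2
G_C(20) = 2.
Combined Grundy value = 0 ⊕ 1 ⊕ 2 = 3.
A winning move leaves total XOR = 0, i.e. changes one component's Grundy value g to g ⊕ X where X is the current total.
Pile A: need g' = 0⊕3 = 3. Options: 9−1→G=2, 9−2→G=1. Hits: 0.
Pile B: need g' = 1⊕3 = 2. Options: 20−6→G=0, 20−7→G=0. Hits: 0.
Pile C: need g' = 2⊕3 = 1. Options: 20−3→G=1, 20−4→G=1, 20−5→G=1, 20−6→G=0, 20−9→G=3. Hits: 3.

3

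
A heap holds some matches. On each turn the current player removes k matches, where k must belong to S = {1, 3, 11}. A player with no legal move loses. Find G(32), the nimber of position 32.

0

G(0) = 0
G(1) = mex{0} = 1
G(2) = mex{1} = 0
G(3) = mex{0,0} = 1
G(4) = mex{1,1} = 0
G(5) = mex{0,0} = 1
G(6) = mex{1,1} = 0
G(7) = mex{0,0} = 1
G(8) = mex{1,1} = 0
G(9) = mex{0,0} = 1
G(10) = mex{1,1} = 0
G(11) = mex{0,0,0} = 1
G(12) = mex{1,1,1} = 0
G(13) = mex{0,0,0} = 1
G(14) = mex{1,1,1} = 0
G(15) = mex{0,0,0} = 1
G(16) = mex{1,1,1} = 0
G(17) = mex{0,0,0} = 1
G(18) = mex{1,1,1} = 0
G(19) = mex{0,0,0} = 1
G(20) = mex{1,1,1} = 0
G(21) = mex{0,0,0} = 1
G(22) = mex{1,1,1} = 0
G(23) = mex{0,0,0} = 1
G(24) = mex{1,1,1} = 0
G(25) = mex{0,0,0} = 1
G(26) = mex{1,1,1} = 0
G(27) = mex{0,0,0} = 1
G(28) = mex{1,1,1} = 0
G(29) = mex{0,0,0} = 1
G(30) = mex{1,1,1} = 0
G(31) = mex{0,0,0} = 1
G(32) = mex{1,1,1} = 0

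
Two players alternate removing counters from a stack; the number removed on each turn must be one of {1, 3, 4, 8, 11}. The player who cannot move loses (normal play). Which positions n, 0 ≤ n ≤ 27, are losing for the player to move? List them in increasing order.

G(0) = 0
G(1) = mex{0} = 1
G(2) = mex{1} = 0
G(3) = mex{0,0} = 1
G(4) = mex{1,1,0} = 2
G(5) = mex{2,0,1} = 3
G(6) = mex{3,1,0} = 2
G(7) = mex{2,2,1} = 0
G(8) = mex{0,3,2,0} = 1
G(9) = mex{1,2,3,1} = 0
G(10) = mex{0,0,2,0} = 1
G(11) = mex{1,1,0,1,0} = 2
G(12) = mex{2,0,1,2,1} = 3
G(13) = mex{3,1,0,3,0} = 2
G(14) = mex{2,2,1,2,1} = 0
G(15) = mex{0,3,2,0,2} = 1
G(16) = mex{1,2,3,1,3} = 0
G(17) = mex{0,0,2,0,2} = 1
G(18) = mex{1,1,0,1,0} = 2
G(19) = mex{2,0,1,2,1} = 3
G(20) = mex{3,1,0,3,0} = 2
G(21) = mex{2,2,1,2,1} = 0
G(22) = mex{0,3,2,0,2} = 1
G(23) = mex{1,2,3,1,3} = 0
G(24) = mex{0,0,2,0,2} = 1
G(25) = mex{1,1,0,1,0} = 2
G(26) = mex{2,0,1,2,1} = 3
G(27) = mex{3,1,0,3,0} = 2
P-positions are exactly the n with G(n) = 0.

0, 2, 7, 9, 14, 16, 21, 23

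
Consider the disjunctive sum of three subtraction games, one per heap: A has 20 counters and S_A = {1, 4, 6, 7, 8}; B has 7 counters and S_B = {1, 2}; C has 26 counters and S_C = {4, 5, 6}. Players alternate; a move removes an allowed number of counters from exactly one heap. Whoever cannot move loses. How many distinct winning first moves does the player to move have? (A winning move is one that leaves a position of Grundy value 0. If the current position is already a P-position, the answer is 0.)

Heap A, S = {1, 4, 6, 7, 8}:
n :  0  1  2  3  4  5  6  7  8  9 10 11 12 13 14 15 16 17 18 19 20
G :  0  1  0  1  2  0  1  2  3  2  3  4  5  3  0  1  0  1  2  0  1
G_A(20) = 1.
Heap B, S = {1, 2}:
G(0) = 0
G(1) = mex{0} = 1
G(2) = mex{1,0} = 2
G(3) = mex{2,1} = 0
G(4) = mex{0,2} = 1
G(5) = mex{1,0} = 2
G(6) = mex{2,1} = 0
G(7) = mex{0,2} = 1
G_B(7) = 1.
Heap C, S = {4, 5, 6}:
G(0) = 0
G(1) = mex{} = 0
G(2) = mex{} = 0
G(3) = mex{} = 0
G(4) = mex{0} = 1
G(5) = mex{0,0} = 1
G(6) = mex{0,0,0} = 1
G(7) = mex{0,0,0} = 1
G(8) = mex{1,0,0} = 2
G(9) = mex{1,1,0} = 2
G(10) = mex{1,1,1} = 0
G(11) = mex{1,1,1} = 0
G(12) = mex{2,1,1} = 0
G(13) = mex{2,2,1} = 0
G(14) = mex{0,2,2} = 1
G(15) = mex{0,0,2} = 1
G(16) = mex{0,0,0} = 1
G(17) = mex{0,0,0} = 1
G(18) = mex{1,0,0} = 2
G(19) = mex{1,1,0} = 2
G(20) = mex{1,1,1} = 0
G(21) = mex{1,1,1} = 0
G(22) = mex{2,1,1} = 0
G(23) = mex{2,2,1} = 0
G(24) = mex{0,2,2} = 1
G(25) = mex{0,0,2} = 1
G(26) = mex{0,0,0} = 1
G_C(26) = 1.
Combined Grundy value = 1 ⊕ 1 ⊕ 1 = 1.
A winning move leaves total XOR = 0, i.e. changes one component's Grundy value g to g ⊕ X where X is the current total.
Heap A: need g' = 1⊕1 = 0. Options: 20−1→G=0, 20−4→G=0, 20−6→G=0, 20−7→G=3, 20−8→G=5. Hits: 3.
Heap B: need g' = 1⊕1 = 0. Options: 7−1→G=0, 7−2→G=2. Hits: 1.
Heap C: need g' = 1⊕1 = 0. Options: 26−4→G=0, 26−5→G=0, 26−6→G=0. Hits: 3.

7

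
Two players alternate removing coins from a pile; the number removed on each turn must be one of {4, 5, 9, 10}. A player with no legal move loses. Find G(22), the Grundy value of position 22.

n :  0  1  2  3  4  5  6  7  8  9 10 11 12 13 14 15 16 17 18 19 20 21 22
G :  0  0  0  0  1  1  1  1  2  2  2  2  3  3  0  0  0  0  1  1  1  1  2

2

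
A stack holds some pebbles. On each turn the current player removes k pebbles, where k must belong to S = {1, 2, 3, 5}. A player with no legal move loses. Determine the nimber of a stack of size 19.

3

n :  0  1  2  3  4  5  6  7  8  9 10 11 12 13 14 15 16 17 18 19
G :  0  1  2  3  0  1  2  3  0  1  2  3  0  1  2  3  0  1  2  3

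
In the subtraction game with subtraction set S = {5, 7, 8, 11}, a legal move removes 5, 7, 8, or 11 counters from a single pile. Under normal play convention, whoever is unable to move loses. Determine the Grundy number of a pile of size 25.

1

G(0) = 0
G(1) = mex{} = 0
G(2) = mex{} = 0
G(3) = mex{} = 0
G(4) = mex{} = 0
G(5) = mex{0} = 1
G(6) = mex{0} = 1
G(7) = mex{0,0} = 1
G(8) = mex{0,0,0} = 1
G(9) = mex{0,0,0} = 1
G(10) = mex{1,0,0} = 2
G(11) = mex{1,0,0,0} = 2
G(12) = mex{1,1,0,0} = 2
G(13) = mex{1,1,1,0} = 2
G(14) = mex{1,1,1,0} = 2
G(15) = mex{2,1,1,0} = 3
G(16) = mex{2,1,1,1} = 0
G(17) = mex{2,2,1,1} = 0
G(18) = mex{2,2,2,1} = 0
G(19) = mex{2,2,2,1} = 0
G(20) = mex{3,2,2,1} = 0
G(21) = mex{0,2,2,2} = 1
G(22) = mex{0,3,2,2} = 1
G(23) = mex{0,0,3,2} = 1
G(24) = mex{0,0,0,2} = 1
G(25) = mex{0,0,0,2} = 1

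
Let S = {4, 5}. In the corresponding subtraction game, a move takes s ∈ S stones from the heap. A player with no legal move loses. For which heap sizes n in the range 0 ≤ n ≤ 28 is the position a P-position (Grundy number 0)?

0, 1, 2, 3, 9, 10, 11, 12, 18, 19, 20, 21, 27, 28

G(0) = 0
G(1) = mex{} = 0
G(2) = mex{} = 0
G(3) = mex{} = 0
G(4) = mex{0} = 1
G(5) = mex{0,0} = 1
G(6) = mex{0,0} = 1
G(7) = mex{0,0} = 1
G(8) = mex{1,0} = 2
G(9) = mex{1,1} = 0
G(10) = mex{1,1} = 0
G(11) = mex{1,1} = 0
G(12) = mex{2,1} = 0
G(13) = mex{0,2} = 1
G(14) = mex{0,0} = 1
G(15) = mex{0,0} = 1
G(16) = mex{0,0} = 1
G(17) = mex{1,0} = 2
G(18) = mex{1,1} = 0
G(19) = mex{1,1} = 0
G(20) = mex{1,1} = 0
G(21) = mex{2,1} = 0
G(22) = mex{0,2} = 1
G(23) = mex{0,0} = 1
G(24) = mex{0,0} = 1
G(25) = mex{0,0} = 1
G(26) = mex{1,0} = 2
G(27) = mex{1,1} = 0
G(28) = mex{1,1} = 0
P-positions are exactly the n with G(n) = 0.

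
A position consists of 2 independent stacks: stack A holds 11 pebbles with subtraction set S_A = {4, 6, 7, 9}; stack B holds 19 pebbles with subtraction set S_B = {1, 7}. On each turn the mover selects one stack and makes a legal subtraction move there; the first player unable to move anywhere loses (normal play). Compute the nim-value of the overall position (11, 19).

Stack A, S = {4, 6, 7, 9}:
G(0) = 0
G(1) = mex{} = 0
G(2) = mex{} = 0
G(3) = mex{} = 0
G(4) = mex{0} = 1
G(5) = mex{0} = 1
G(6) = mex{0,0} = 1
G(7) = mex{0,0,0} = 1
G(8) = mex{1,0,0} = 2
G(9) = mex{1,0,0,0} = 2
G(10) = mex{1,1,0,0} = 2
G(11) = mex{1,1,1,0} = 2
G_A(11) = 2.
Stack B, S = {1, 7}:
n :  0  1  2  3  4  5  6  7  8  9 10 11 12 13 14 15 16 17 18 19
G :  0  1  0  1  0  1  0  1  0  1  0  1  0  1  0  1  0  1  0  1
G_B(19) = 1.
Combined Grundy value = 2 ⊕ 1 = 3.

3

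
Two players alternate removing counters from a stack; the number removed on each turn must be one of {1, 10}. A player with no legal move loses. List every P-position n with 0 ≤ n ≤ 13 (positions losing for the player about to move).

n :  0  1  2  3  4  5  6  7  8  9 10 11 12 13
G :  0  1  0  1  0  1  0  1  0  1  2  0  1  0
P-positions are exactly the n with G(n) = 0.

0, 2, 4, 6, 8, 11, 13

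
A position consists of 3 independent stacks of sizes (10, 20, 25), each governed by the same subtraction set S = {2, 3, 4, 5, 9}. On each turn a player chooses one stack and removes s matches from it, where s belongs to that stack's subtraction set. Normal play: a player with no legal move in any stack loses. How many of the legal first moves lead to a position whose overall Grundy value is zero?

All stacks use S = {2, 3, 4, 5, 9}:
G(0) = 0
G(1) = mex{} = 0
G(2) = mex{0} = 1
G(3) = mex{0,0} = 1
G(4) = mex{1,0,0} = 2
G(5) = mex{1,1,0,0} = 2
G(6) = mex{2,1,1,0} = 3
G(7) = mex{2,2,1,1} = 0
G(8) = mex{3,2,2,1} = 0
G(9) = mex{0,3,2,2,0} = 1
G(10) = mex{0,0,3,2,0} = 1
G(11) = mex{1,0,0,3,1} = 2
G(12) = mex{1,1,0,0,1} = 2
G(13) = mex{2,1,1,0,2} = 3
G(14) = mex{2,2,1,1,2} = 0
G(15) = mex{3,2,2,1,3} = 0
G(16) = mex{0,3,2,2,0} = 1
G(17) = mex{0,0,3,2,0} = 1
G(18) = mex{1,0,0,3,1} = 2
G(19) = mex{1,1,0,0,1} = 2
G(20) = mex{2,1,1,0,2} = 3
G(21) = mex{2,2,1,1,2} = 0
G(22) = mex{3,2,2,1,3} = 0
G(23) = mex{0,3,2,2,0} = 1
G(24) = mex{0,0,3,2,0} = 1
G(25) = mex{1,0,0,3,1} = 2
Stack A: G(10) = 1.
Stack B: G(20) = 3.
Stack C: G(25) = 2.
Combined Grundy value = 1 ⊕ 3 ⊕ 2 = 0.
A winning move leaves total XOR = 0, i.e. changes one component's Grundy value g to g ⊕ X where X is the current total.
Stack A: target g' = 1⊕0 = 1, but every legal move changes the Grundy value (mex property), so 0 moves.
Stack B: target g' = 3⊕0 = 3, but every legal move changes the Grundy value (mex property), so 0 moves.
Stack C: target g' = 2⊕0 = 2, but every legal move changes the Grundy value (mex property), so 0 moves.

0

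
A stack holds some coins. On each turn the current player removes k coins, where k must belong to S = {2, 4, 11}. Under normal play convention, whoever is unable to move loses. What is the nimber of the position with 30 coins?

2

G(0) = 0
G(1) = mex{} = 0
G(2) = mex{0} = 1
G(3) = mex{0} = 1
G(4) = mex{1,0} = 2
G(5) = mex{1,0} = 2
G(6) = mex{2,1} = 0
G(7) = mex{2,1} = 0
G(8) = mex{0,2} = 1
G(9) = mex{0,2} = 1
G(10) = mex{1,0} = 2
G(11) = mex{1,0,0} = 2
G(12) = mex{2,1,0} = 3
G(13) = mex{2,1,1} = 0
G(14) = mex{3,2,1} = 0
G(15) = mex{0,2,2} = 1
G(16) = mex{0,3,2} = 1
G(17) = mex{1,0,0} = 2
G(18) = mex{1,0,0} = 2
G(19) = mex{2,1,1} = 0
G(20) = mex{2,1,1} = 0
G(21) = mex{0,2,2} = 1
G(22) = mex{0,2,2} = 1
G(23) = mex{1,0,3} = 2
G(24) = mex{1,0,0} = 2
G(25) = mex{2,1,0} = 3
G(26) = mex{2,1,1} = 0
G(27) = mex{3,2,1} = 0
G(28) = mex{0,2,2} = 1
G(29) = mex{0,3,2} = 1
G(30) = mex{1,0,0} = 2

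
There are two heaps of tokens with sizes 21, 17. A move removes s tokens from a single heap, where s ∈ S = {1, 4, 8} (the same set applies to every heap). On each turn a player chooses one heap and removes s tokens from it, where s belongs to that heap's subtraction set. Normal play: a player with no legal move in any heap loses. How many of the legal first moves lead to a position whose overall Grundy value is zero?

3

All heaps use S = {1, 4, 8}:
n :  0  1  2  3  4  5  6  7  8  9 10 11 12 13 14 15 16 17 18 19 20 21
G :  0  1  0  1  2  0  1  0  1  2  3  2  0  1  0  1  2  0  1  0  1  2
Heap A: G(21) = 2.
Heap B: G(17) = 0.
Combined Grundy value = 2 ⊕ 0 = 2.
A winning move leaves total XOR = 0, i.e. changes one component's Grundy value g to g ⊕ X where X is the current total.
Heap A: need g' = 2⊕2 = 0. Options: 21−1→G=1, 21−4→G=0, 21−8→G=1. Hits: 1.
Heap B: need g' = 0⊕2 = 2. Options: 17−1→G=2, 17−4→G=1, 17−8→G=2. Hits: 2.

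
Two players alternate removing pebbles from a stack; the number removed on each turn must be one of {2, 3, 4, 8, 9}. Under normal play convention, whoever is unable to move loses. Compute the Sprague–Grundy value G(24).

0

G(0) = 0
G(1) = mex{} = 0
G(2) = mex{0} = 1
G(3) = mex{0,0} = 1
G(4) = mex{1,0,0} = 2
G(5) = mex{1,1,0} = 2
G(6) = mex{2,1,1} = 0
G(7) = mex{2,2,1} = 0
G(8) = mex{0,2,2,0} = 1
G(9) = mex{0,0,2,0,0} = 1
G(10) = mex{1,0,0,1,0} = 2
G(11) = mex{1,1,0,1,1} = 2
G(12) = mex{2,1,1,2,1} = 0
G(13) = mex{2,2,1,2,2} = 0
G(14) = mex{0,2,2,0,2} = 1
G(15) = mex{0,0,2,0,0} = 1
G(16) = mex{1,0,0,1,0} = 2
G(17) = mex{1,1,0,1,1} = 2
G(18) = mex{2,1,1,2,1} = 0
G(19) = mex{2,2,1,2,2} = 0
G(20) = mex{0,2,2,0,2} = 1
G(21) = mex{0,0,2,0,0} = 1
G(22) = mex{1,0,0,1,0} = 2
G(23) = mex{1,1,0,1,1} = 2
G(24) = mex{2,1,1,2,1} = 0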